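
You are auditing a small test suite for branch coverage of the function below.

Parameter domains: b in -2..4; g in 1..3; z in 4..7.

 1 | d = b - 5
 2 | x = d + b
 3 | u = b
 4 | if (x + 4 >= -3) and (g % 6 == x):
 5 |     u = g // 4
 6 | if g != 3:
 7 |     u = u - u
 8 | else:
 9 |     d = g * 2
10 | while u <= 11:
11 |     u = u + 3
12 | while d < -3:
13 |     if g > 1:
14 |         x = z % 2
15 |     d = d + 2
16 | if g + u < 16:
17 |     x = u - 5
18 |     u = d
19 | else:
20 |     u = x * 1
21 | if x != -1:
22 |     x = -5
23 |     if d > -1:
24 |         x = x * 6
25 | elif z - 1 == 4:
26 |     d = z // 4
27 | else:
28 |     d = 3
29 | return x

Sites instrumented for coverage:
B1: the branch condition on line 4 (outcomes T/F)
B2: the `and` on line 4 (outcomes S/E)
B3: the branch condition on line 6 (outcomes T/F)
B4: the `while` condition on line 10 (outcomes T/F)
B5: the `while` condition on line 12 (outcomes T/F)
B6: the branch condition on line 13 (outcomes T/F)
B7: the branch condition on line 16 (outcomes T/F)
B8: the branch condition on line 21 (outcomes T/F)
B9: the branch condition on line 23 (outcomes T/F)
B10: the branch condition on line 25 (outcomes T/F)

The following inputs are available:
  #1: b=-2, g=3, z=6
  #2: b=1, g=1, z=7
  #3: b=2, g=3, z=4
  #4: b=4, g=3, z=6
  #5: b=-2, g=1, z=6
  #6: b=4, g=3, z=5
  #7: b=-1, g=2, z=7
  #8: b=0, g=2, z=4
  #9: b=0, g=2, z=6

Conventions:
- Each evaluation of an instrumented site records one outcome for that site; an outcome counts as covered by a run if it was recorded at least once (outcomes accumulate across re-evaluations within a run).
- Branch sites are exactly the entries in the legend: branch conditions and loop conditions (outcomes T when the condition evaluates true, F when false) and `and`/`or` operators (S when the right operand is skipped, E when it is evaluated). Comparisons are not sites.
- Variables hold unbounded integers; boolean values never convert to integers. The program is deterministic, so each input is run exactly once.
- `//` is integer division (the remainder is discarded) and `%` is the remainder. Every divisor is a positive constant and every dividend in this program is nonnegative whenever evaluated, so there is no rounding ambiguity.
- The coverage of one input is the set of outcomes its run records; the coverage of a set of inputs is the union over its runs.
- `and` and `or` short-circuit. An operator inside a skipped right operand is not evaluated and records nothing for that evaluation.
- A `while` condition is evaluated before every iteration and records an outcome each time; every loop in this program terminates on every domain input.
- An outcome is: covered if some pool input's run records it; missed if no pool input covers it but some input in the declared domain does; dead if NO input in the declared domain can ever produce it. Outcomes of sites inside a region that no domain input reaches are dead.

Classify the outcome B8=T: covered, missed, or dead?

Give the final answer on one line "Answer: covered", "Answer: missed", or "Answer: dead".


B8=T is recorded by pool input(s) 1, 2, 4, 5, 6, 7, 8, 9 -> covered
Answer: covered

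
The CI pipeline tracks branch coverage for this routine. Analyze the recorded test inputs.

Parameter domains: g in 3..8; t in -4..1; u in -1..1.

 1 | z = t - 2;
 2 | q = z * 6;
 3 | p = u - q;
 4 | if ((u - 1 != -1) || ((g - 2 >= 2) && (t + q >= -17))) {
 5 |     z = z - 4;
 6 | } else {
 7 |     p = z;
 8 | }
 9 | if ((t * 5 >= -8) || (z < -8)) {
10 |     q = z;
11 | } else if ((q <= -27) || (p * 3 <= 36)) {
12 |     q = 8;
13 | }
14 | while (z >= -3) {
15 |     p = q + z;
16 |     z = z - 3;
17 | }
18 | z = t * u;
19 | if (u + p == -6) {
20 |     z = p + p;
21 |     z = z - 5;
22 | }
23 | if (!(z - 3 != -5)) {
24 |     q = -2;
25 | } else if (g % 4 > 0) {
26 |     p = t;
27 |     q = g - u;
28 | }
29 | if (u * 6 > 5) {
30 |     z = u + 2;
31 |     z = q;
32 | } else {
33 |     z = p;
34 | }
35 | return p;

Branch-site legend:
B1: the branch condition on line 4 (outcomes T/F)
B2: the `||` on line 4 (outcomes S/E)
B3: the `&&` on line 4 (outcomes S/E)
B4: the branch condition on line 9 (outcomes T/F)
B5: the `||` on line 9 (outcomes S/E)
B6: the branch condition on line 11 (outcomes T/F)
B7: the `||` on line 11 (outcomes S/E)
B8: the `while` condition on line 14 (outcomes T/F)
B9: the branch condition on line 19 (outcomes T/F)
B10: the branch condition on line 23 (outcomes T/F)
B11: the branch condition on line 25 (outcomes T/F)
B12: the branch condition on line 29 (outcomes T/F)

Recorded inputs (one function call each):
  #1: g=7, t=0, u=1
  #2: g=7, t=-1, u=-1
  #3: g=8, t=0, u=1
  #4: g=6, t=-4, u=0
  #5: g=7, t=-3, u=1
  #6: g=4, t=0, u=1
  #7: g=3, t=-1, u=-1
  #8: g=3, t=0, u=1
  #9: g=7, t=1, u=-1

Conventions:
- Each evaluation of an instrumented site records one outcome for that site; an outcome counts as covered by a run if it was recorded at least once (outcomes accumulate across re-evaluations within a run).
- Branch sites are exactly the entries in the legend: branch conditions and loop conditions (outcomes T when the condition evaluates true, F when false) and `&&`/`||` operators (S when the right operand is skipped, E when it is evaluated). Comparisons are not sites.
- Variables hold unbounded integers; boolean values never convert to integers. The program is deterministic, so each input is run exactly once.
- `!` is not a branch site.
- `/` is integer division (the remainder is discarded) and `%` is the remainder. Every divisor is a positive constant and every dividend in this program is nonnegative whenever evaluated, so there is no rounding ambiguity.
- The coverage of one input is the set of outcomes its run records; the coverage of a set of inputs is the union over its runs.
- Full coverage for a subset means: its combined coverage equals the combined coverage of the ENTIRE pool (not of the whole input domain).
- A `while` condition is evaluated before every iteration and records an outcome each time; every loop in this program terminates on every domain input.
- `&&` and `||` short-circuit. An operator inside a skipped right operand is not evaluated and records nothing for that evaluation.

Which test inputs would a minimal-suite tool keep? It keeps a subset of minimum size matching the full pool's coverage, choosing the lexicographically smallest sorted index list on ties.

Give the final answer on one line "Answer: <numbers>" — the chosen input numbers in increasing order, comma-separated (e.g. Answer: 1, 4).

test 1 (g=7, t=0, u=1) fires B2->S, B1->T, B5->S, B4->T, B8->F, B9->F, B10->F, B11->T, B12->T; hits B1=T, B2=S, B4=T, B5=S, B8=F, B9=F, B10=F, B11=T, B12=T
test 2 (g=7, t=-1, u=-1) fires B2->S, B1->T, B5->S, B4->T, B8->F, B9->F, B10->F, B11->T, B12->F; hits B1=T, B2=S, B4=T, B5=S, B8=F, B9=F, B10=F, B11=T, B12=F
test 3 (g=8, t=0, u=1) fires B2->S, B1->T, B5->S, B4->T, B8->F, B9->F, B10->F, B11->F, B12->T; hits B1=T, B2=S, B4=T, B5=S, B8=F, B9=F, B10=F, B11=F, B12=T
test 4 (g=6, t=-4, u=0) fires B2->E, B3->E, B1->F, B5->E, B4->F, B7->S, B6->T, B8->F, B9->T, B10->F, B11->T, B12->F; hits B1=F, B2=E, B3=E, B4=F, B5=E, B6=T, B7=S, B8=F, B9=T, B10=F, B11=T, B12=F
test 5 (g=7, t=-3, u=1) fires B2->S, B1->T, B5->E, B4->T, B8->F, B9->F, B10->F, B11->T, B12->T; hits B1=T, B2=S, B4=T, B5=E, B8=F, B9=F, B10=F, B11=T, B12=T
test 6 (g=4, t=0, u=1) fires B2->S, B1->T, B5->S, B4->T, B8->F, B9->F, B10->F, B11->F, B12->T; hits B1=T, B2=S, B4=T, B5=S, B8=F, B9=F, B10=F, B11=F, B12=T
test 7 (g=3, t=-1, u=-1) fires B2->S, B1->T, B5->S, B4->T, B8->F, B9->F, B10->F, B11->T, B12->F; hits B1=T, B2=S, B4=T, B5=S, B8=F, B9=F, B10=F, B11=T, B12=F
test 8 (g=3, t=0, u=1) fires B2->S, B1->T, B5->S, B4->T, B8->F, B9->F, B10->F, B11->T, B12->T; hits B1=T, B2=S, B4=T, B5=S, B8=F, B9=F, B10=F, B11=T, B12=T
test 9 (g=7, t=1, u=-1) fires B2->S, B1->T, B5->S, B4->T, B8->F, B9->F, B10->F, B11->T, B12->F; hits B1=T, B2=S, B4=T, B5=S, B8=F, B9=F, B10=F, B11=T, B12=F
union over all inputs: B1=T, B1=F, B2=S, B2=E, B3=E, B4=T, B4=F, B5=S, B5=E, B6=T, B7=S, B8=F, B9=T, B9=F, B10=F, B11=T, B11=F, B12=T, B12=F (19 outcomes)
size 1 is not enough: best union over all size-1 subsets is 12/19
inputs {3, 4} (size 2) cover everything; no size-2 subset with a lexicographically smaller index list covers all 19

Answer: 3, 4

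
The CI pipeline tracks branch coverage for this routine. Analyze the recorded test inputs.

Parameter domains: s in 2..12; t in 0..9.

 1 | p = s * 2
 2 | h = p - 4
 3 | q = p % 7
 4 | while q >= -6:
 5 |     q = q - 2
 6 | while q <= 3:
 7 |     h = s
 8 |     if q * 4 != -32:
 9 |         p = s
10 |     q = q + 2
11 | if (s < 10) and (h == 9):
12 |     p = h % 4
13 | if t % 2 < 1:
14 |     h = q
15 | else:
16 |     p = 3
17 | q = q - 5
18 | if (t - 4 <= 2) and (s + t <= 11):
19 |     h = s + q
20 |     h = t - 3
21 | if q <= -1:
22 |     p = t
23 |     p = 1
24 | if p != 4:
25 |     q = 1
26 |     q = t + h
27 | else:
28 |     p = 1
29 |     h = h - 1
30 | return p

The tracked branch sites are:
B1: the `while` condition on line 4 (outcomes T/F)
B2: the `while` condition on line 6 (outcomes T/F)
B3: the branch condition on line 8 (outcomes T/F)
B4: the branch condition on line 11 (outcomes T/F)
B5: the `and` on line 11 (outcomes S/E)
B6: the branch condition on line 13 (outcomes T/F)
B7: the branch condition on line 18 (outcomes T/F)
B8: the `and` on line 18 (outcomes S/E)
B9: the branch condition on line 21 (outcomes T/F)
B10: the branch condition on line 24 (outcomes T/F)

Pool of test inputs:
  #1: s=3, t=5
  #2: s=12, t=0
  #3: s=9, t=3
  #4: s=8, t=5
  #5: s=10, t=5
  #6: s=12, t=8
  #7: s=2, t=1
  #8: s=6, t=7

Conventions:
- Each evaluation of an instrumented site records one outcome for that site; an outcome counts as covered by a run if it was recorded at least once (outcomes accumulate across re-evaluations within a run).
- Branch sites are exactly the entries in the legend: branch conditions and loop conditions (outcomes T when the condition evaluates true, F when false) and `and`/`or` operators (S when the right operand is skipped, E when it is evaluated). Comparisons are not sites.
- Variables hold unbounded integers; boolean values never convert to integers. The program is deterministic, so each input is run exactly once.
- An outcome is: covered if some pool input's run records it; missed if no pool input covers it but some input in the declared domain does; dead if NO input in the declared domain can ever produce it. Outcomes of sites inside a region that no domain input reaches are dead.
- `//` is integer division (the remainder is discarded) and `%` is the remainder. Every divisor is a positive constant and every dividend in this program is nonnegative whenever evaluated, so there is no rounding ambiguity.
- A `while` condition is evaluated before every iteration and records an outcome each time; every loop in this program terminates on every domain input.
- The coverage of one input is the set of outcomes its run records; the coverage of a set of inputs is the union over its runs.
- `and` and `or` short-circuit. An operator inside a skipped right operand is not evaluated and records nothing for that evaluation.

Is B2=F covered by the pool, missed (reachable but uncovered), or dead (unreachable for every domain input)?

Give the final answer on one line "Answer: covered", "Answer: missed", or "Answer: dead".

B2=F is recorded by pool input(s) 1, 2, 3, 4, 5, 6, 7, 8 -> covered

Answer: covered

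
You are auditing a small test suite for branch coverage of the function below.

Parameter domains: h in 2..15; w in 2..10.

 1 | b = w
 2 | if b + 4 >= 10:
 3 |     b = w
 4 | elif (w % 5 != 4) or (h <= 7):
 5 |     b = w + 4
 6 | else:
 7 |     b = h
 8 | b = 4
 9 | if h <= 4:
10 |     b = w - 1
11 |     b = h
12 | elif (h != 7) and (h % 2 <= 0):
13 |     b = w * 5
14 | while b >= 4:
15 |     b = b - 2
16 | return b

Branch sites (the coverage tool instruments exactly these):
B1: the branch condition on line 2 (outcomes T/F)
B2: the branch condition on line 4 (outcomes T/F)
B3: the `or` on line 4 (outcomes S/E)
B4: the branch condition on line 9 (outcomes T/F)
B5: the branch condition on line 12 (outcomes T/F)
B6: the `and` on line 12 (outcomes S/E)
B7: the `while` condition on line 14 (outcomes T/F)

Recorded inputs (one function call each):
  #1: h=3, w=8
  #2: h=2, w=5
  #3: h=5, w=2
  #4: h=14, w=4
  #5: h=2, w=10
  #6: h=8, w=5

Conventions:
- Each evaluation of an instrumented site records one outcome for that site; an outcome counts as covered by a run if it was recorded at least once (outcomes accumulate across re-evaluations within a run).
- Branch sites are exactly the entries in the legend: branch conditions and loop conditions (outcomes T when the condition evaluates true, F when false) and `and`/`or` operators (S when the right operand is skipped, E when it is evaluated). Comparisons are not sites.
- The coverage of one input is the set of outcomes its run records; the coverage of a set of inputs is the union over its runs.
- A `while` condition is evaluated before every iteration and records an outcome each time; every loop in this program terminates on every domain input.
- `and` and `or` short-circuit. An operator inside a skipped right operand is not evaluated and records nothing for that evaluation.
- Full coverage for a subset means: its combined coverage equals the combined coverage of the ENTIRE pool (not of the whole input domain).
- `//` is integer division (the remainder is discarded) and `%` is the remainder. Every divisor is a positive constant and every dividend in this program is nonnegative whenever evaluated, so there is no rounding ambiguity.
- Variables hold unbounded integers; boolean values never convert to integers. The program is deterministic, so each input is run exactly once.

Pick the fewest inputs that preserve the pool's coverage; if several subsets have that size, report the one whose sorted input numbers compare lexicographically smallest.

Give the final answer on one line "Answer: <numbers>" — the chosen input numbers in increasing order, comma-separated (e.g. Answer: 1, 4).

test 1 (h=3, w=8) hits B1=T, B4=T, B7=F
test 2 (h=2, w=5) hits B1=F, B2=T, B3=S, B4=T, B7=F
test 3 (h=5, w=2) hits B1=F, B2=T, B3=S, B4=F, B5=F, B6=E, B7=T, B7=F
test 4 (h=14, w=4) hits B1=F, B2=F, B3=E, B4=F, B5=T, B6=E, B7=T, B7=F
test 5 (h=2, w=10) hits B1=T, B4=T, B7=F
test 6 (h=8, w=5) hits B1=F, B2=T, B3=S, B4=F, B5=T, B6=E, B7=T, B7=F
union over all inputs: B1=T, B1=F, B2=T, B2=F, B3=S, B3=E, B4=T, B4=F, B5=T, B5=F, B6=E, B7=T, B7=F (13 outcomes)
checked all size-1 subsets: none covers 13 outcomes (max 8/13)
checked all size-2 subsets: none covers 13 outcomes (max 11/13)
the canonical winner is {1, 3, 4}: size 3, full 13-outcome coverage, earliest index list among size-3 covers

Answer: 1, 3, 4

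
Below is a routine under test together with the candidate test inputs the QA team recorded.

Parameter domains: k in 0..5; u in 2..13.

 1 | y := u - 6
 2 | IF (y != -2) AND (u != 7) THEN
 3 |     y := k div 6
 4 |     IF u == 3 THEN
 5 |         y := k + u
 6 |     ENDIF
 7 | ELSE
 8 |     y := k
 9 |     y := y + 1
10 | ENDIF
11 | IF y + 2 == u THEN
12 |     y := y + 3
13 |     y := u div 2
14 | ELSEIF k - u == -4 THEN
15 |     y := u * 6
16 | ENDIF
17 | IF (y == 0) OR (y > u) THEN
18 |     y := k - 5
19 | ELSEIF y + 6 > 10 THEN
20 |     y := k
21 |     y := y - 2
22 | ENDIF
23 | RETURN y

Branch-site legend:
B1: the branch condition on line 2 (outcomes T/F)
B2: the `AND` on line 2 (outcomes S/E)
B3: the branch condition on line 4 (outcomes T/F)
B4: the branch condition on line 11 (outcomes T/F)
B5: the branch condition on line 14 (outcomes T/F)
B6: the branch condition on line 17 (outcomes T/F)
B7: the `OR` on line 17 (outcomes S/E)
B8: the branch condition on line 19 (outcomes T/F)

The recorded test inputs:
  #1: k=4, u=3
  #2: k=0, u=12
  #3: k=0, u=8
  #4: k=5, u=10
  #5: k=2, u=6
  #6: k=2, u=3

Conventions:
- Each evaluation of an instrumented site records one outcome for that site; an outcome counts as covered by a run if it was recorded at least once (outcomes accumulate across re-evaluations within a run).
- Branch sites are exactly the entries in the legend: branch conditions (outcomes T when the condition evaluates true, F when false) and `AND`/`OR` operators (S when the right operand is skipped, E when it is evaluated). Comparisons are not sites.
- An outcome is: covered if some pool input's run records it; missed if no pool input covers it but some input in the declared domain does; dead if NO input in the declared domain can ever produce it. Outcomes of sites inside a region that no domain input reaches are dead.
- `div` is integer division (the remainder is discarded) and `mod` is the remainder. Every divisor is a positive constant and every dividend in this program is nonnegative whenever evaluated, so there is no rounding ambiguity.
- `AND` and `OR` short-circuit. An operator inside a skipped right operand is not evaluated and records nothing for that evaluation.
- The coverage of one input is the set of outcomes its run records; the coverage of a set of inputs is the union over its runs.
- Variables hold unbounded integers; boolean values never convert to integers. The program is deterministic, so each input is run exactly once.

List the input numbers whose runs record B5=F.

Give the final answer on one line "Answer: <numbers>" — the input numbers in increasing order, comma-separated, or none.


input #1 (k=4, u=3): hits B5=F
input #2 (k=0, u=12): hits B5=F
input #3 (k=0, u=8): hits B5=F
input #4 (k=5, u=10): hits B5=F
input #5 (k=2, u=6): never hits B5=F
input #6 (k=2, u=3): hits B5=F
Answer: 1, 2, 3, 4, 6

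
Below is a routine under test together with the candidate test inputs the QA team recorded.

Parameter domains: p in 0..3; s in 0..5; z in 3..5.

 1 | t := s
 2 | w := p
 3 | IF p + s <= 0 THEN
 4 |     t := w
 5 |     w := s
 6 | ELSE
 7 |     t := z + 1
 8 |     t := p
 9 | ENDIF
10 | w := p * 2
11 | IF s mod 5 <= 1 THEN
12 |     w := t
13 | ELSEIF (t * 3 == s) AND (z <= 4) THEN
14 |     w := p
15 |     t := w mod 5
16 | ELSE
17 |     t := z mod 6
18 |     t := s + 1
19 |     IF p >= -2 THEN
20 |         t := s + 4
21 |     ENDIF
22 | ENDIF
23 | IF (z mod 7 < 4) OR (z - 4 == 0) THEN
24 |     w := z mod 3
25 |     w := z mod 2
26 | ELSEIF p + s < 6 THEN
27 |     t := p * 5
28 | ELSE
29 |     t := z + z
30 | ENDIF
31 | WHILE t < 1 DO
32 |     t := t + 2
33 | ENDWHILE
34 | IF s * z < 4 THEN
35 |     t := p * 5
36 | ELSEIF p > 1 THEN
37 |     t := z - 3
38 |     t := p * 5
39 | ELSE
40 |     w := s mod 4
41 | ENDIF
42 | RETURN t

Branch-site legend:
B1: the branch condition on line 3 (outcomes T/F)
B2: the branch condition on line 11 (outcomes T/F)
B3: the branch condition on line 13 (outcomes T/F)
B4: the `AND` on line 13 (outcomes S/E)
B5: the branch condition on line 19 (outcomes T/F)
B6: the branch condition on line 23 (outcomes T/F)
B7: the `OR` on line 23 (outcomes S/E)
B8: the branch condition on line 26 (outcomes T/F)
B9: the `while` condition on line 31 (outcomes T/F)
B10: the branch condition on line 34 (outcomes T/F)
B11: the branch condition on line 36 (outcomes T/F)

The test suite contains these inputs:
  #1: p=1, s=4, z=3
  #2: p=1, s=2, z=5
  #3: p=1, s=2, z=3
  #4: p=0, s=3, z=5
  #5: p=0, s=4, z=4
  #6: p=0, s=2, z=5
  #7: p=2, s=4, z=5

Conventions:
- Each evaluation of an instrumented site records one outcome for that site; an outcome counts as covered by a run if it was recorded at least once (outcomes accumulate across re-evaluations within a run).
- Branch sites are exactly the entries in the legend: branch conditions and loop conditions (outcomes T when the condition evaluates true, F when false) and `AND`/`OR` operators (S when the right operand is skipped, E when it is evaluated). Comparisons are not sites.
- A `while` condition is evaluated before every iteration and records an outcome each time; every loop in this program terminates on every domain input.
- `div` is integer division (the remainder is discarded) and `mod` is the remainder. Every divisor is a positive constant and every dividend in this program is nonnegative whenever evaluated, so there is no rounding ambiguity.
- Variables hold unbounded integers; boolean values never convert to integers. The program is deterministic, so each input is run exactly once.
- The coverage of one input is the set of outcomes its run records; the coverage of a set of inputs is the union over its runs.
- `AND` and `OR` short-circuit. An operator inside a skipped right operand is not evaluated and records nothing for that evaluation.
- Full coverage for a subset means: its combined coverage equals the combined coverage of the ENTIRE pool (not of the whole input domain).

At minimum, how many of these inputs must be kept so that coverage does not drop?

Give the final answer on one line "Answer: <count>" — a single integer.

input #1, p=1, s=4, z=3: events B1->F, B2->F, B4->S, B3->F, B5->T, B7->S, B6->T, B9->F, B10->F, B11->F; outcomes B1=F, B2=F, B3=F, B4=S, B5=T, B6=T, B7=S, B9=F, B10=F, B11=F
input #2, p=1, s=2, z=5: events B1->F, B2->F, B4->S, B3->F, B5->T, B7->E, B6->F, B8->T, B9->F, B10->F, B11->F; outcomes B1=F, B2=F, B3=F, B4=S, B5=T, B6=F, B7=E, B8=T, B9=F, B10=F, B11=F
input #3, p=1, s=2, z=3: events B1->F, B2->F, B4->S, B3->F, B5->T, B7->S, B6->T, B9->F, B10->F, B11->F; outcomes B1=F, B2=F, B3=F, B4=S, B5=T, B6=T, B7=S, B9=F, B10=F, B11=F
input #4, p=0, s=3, z=5: events B1->F, B2->F, B4->S, B3->F, B5->T, B7->E, B6->F, B8->T, B9->T, B9->F, B10->F, B11->F; outcomes B1=F, B2=F, B3=F, B4=S, B5=T, B6=F, B7=E, B8=T, B9=T, B9=F, B10=F, B11=F
input #5, p=0, s=4, z=4: events B1->F, B2->F, B4->S, B3->F, B5->T, B7->E, B6->T, B9->F, B10->F, B11->F; outcomes B1=F, B2=F, B3=F, B4=S, B5=T, B6=T, B7=E, B9=F, B10=F, B11=F
input #6, p=0, s=2, z=5: events B1->F, B2->F, B4->S, B3->F, B5->T, B7->E, B6->F, B8->T, B9->T, B9->F, B10->F, B11->F; outcomes B1=F, B2=F, B3=F, B4=S, B5=T, B6=F, B7=E, B8=T, B9=T, B9=F, B10=F, B11=F
input #7, p=2, s=4, z=5: events B1->F, B2->F, B4->S, B3->F, B5->T, B7->E, B6->F, B8->F, B9->F, B10->F, B11->T; outcomes B1=F, B2=F, B3=F, B4=S, B5=T, B6=F, B7=E, B8=F, B9=F, B10=F, B11=T
union over all inputs: B1=F, B2=F, B3=F, B4=S, B5=T, B6=T, B6=F, B7=S, B7=E, B8=T, B8=F, B9=T, B9=F, B10=F, B11=T, B11=F (16 outcomes)
no size-1 subset reaches all 16 outcomes (best union: 12/16)
no size-2 subset reaches all 16 outcomes (best union: 14/16)
at size 3, {1, 4, 7} reaches all 16 outcomes; every lexicographically earlier size-3 subset fails

Answer: 3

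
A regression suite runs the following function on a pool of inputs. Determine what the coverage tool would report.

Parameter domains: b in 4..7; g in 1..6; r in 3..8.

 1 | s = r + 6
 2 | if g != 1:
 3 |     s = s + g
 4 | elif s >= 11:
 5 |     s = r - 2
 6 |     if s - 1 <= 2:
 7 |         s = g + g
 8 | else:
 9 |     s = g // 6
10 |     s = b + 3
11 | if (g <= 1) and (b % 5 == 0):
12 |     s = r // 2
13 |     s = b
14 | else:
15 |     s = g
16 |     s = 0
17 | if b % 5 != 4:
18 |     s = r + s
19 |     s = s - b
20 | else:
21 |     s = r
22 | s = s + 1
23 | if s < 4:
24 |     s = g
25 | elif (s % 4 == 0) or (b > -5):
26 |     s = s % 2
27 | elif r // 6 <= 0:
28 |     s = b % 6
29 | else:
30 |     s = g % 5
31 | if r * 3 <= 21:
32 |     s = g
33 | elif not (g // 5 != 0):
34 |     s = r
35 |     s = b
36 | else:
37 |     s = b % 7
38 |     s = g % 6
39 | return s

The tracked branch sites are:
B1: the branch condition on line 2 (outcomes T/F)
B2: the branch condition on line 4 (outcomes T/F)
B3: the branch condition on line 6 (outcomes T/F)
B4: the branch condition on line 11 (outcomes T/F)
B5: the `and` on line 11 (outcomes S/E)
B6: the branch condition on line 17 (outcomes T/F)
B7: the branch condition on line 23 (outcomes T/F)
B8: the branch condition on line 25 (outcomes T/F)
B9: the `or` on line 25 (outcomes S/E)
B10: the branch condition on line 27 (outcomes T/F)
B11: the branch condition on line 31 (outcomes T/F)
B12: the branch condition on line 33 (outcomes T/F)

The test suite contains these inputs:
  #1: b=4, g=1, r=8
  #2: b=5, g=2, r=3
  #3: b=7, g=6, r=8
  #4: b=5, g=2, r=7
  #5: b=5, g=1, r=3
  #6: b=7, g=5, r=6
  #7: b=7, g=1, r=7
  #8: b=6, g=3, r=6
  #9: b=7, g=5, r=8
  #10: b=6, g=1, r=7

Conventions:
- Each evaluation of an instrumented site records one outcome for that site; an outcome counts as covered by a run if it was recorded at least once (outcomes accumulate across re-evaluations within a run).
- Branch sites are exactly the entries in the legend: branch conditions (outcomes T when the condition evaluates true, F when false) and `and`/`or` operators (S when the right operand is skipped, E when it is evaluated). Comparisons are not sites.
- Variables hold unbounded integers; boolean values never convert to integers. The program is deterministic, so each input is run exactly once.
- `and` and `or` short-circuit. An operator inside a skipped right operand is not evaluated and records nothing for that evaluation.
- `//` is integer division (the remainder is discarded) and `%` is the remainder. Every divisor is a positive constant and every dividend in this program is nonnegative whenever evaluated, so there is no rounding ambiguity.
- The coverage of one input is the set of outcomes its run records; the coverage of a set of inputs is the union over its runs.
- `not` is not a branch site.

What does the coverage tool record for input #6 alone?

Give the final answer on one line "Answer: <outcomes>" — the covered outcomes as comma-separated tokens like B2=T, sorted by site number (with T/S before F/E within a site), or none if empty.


Running input #6 (b=7, g=5, r=6), event by event:
  B1->T, B5->S, B4->F, B6->T, B7->T, B11->T
collecting distinct outcomes: B1=T, B4=F, B5=S, B6=T, B7=T, B11=T
Answer: B1=T, B4=F, B5=S, B6=T, B7=T, B11=T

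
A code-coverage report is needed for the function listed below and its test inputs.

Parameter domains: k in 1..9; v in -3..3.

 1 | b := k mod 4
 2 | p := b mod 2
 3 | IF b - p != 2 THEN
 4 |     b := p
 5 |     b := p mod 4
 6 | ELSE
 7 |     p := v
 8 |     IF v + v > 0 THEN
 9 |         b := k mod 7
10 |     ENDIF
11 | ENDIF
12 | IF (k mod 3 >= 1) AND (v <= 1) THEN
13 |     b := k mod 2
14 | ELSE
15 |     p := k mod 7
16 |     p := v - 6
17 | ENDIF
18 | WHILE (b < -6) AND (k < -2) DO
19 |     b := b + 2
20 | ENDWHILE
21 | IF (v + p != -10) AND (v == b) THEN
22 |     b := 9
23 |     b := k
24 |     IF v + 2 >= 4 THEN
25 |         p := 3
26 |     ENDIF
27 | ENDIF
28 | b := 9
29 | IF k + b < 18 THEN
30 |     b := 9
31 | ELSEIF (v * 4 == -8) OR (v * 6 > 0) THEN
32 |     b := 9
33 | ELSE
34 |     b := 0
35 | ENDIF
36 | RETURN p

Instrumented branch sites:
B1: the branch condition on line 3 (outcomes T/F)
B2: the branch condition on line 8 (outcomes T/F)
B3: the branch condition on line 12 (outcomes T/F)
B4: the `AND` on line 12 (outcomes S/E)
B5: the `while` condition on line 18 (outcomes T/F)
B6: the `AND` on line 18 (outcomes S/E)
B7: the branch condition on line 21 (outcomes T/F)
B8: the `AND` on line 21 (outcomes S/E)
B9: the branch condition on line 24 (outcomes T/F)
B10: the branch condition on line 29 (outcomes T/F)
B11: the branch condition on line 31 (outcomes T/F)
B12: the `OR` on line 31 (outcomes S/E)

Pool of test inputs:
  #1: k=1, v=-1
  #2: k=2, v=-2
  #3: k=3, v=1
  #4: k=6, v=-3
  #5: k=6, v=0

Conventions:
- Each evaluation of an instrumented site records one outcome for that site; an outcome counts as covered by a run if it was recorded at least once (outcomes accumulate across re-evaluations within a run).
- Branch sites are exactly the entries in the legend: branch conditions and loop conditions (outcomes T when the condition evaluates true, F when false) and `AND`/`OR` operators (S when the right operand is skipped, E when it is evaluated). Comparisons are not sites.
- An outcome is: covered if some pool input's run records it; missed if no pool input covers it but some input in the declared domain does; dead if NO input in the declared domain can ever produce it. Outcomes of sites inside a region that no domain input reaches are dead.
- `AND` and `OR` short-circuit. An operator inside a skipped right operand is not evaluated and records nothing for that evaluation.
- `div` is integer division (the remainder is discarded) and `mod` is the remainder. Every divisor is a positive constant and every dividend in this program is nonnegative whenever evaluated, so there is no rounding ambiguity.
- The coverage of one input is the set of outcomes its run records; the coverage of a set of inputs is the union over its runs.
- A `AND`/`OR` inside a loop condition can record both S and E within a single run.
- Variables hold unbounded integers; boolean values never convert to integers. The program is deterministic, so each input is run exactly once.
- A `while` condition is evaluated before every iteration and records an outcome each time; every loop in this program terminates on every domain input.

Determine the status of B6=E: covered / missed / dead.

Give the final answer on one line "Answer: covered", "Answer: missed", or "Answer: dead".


no pool input records B6=E
checking all 63 inputs in the declared domain: B6=E is never recorded -> dead
Answer: dead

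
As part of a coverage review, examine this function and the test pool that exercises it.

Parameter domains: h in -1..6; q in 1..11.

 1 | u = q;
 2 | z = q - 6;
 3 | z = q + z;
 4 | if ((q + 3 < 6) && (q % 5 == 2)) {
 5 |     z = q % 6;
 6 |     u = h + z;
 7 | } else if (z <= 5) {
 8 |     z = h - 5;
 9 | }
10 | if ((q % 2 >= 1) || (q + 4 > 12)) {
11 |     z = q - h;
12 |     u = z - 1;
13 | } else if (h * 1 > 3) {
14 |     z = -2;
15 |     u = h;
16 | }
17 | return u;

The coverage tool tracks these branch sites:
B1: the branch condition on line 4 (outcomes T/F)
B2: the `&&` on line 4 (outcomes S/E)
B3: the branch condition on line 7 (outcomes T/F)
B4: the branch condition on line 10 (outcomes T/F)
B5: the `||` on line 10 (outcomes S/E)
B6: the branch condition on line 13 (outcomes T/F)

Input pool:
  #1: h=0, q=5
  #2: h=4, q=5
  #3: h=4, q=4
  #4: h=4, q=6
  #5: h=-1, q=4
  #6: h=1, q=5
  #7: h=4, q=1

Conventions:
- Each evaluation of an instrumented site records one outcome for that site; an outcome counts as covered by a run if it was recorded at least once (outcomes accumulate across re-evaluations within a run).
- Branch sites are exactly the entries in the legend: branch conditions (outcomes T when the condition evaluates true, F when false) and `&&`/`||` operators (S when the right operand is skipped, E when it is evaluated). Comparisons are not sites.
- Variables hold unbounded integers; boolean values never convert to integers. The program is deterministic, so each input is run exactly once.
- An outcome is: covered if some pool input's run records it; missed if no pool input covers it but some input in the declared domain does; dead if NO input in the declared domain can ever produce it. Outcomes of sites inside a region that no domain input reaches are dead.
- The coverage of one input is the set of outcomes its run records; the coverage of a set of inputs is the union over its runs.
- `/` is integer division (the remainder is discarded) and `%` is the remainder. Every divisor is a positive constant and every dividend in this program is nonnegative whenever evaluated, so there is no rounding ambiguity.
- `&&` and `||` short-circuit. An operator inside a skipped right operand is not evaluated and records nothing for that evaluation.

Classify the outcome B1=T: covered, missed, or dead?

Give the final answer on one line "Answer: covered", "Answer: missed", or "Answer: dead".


no pool input records B1=T
but domain input (h=-1, q=2) does record it -> reachable, so missed
Answer: missed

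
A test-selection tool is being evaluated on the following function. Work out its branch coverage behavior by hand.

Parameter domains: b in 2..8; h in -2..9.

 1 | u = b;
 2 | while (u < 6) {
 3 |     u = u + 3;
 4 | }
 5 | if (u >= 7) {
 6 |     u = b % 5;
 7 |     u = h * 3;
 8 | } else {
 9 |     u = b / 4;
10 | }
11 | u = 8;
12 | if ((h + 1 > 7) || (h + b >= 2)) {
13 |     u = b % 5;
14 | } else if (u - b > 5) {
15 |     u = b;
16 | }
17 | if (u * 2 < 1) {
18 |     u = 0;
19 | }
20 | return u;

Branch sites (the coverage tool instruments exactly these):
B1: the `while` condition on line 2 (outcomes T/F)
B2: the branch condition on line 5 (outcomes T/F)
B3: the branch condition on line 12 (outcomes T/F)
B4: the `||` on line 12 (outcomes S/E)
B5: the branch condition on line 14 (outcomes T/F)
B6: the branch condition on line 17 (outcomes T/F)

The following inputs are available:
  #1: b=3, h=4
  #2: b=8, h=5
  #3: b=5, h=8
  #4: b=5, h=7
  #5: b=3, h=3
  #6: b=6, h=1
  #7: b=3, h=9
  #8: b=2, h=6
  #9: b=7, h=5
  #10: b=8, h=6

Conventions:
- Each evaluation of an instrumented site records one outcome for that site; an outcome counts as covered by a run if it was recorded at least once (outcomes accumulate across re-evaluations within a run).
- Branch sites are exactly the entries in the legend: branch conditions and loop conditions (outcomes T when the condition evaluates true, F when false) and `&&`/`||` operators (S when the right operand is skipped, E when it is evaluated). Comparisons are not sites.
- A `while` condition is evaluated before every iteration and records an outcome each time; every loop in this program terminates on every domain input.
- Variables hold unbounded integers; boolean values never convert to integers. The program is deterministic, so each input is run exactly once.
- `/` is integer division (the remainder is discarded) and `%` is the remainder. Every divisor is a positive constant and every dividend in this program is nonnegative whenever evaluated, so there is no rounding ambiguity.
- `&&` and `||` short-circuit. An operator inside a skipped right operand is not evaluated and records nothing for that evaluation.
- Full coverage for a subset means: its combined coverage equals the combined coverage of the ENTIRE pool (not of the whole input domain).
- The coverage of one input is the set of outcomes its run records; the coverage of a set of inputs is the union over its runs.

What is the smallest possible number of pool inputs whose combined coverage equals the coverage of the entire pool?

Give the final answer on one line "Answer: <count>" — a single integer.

#1 (b=3, h=4) -> B1->T, B1->F, B2->F, B4->E, B3->T, B6->F; covered: B1=T, B1=F, B2=F, B3=T, B4=E, B6=F
#2 (b=8, h=5) -> B1->F, B2->T, B4->E, B3->T, B6->F; covered: B1=F, B2=T, B3=T, B4=E, B6=F
#3 (b=5, h=8) -> B1->T, B1->F, B2->T, B4->S, B3->T, B6->T; covered: B1=T, B1=F, B2=T, B3=T, B4=S, B6=T
#4 (b=5, h=7) -> B1->T, B1->F, B2->T, B4->S, B3->T, B6->T; covered: B1=T, B1=F, B2=T, B3=T, B4=S, B6=T
#5 (b=3, h=3) -> B1->T, B1->F, B2->F, B4->E, B3->T, B6->F; covered: B1=T, B1=F, B2=F, B3=T, B4=E, B6=F
#6 (b=6, h=1) -> B1->F, B2->F, B4->E, B3->T, B6->F; covered: B1=F, B2=F, B3=T, B4=E, B6=F
#7 (b=3, h=9) -> B1->T, B1->F, B2->F, B4->S, B3->T, B6->F; covered: B1=T, B1=F, B2=F, B3=T, B4=S, B6=F
#8 (b=2, h=6) -> B1->T, B1->T, B1->F, B2->T, B4->E, B3->T, B6->F; covered: B1=T, B1=F, B2=T, B3=T, B4=E, B6=F
#9 (b=7, h=5) -> B1->F, B2->T, B4->E, B3->T, B6->F; covered: B1=F, B2=T, B3=T, B4=E, B6=F
#10 (b=8, h=6) -> B1->F, B2->T, B4->E, B3->T, B6->F; covered: B1=F, B2=T, B3=T, B4=E, B6=F
together the pool reaches 9 outcomes: B1=T, B1=F, B2=T, B2=F, B3=T, B4=S, B4=E, B6=T, B6=F
checked all size-1 subsets: none covers 9 outcomes (max 6/9)
size 2: inputs {1, 3} cover all 9 outcomes, and no lexicographically smaller subset of this size does

Answer: 2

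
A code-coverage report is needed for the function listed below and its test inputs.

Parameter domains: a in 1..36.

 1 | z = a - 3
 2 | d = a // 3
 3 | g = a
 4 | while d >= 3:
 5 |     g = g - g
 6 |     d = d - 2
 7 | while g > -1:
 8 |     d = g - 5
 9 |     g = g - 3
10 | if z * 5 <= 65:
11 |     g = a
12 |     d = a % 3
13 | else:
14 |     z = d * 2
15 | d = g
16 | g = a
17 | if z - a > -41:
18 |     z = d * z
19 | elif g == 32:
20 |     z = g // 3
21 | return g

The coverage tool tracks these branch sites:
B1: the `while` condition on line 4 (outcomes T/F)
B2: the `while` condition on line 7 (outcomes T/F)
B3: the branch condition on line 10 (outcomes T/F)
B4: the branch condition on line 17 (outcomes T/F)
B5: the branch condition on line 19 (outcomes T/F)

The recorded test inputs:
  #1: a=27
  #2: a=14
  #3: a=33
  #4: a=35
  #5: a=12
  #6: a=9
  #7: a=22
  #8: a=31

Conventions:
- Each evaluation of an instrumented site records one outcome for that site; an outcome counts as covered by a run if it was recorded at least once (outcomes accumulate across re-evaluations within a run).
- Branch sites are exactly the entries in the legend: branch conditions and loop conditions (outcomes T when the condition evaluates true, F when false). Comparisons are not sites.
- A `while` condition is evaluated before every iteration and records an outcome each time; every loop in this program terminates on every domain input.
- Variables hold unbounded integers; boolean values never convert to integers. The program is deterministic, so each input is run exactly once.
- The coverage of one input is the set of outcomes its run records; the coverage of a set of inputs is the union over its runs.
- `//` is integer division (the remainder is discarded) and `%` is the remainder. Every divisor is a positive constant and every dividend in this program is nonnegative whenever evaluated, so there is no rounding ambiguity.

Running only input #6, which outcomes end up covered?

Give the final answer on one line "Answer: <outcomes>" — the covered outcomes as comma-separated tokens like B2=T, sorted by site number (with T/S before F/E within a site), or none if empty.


Simulating input #6 (a=9) step by step:
  B1->T, B1->F, B2->T, B2->F, B3->T, B4->T
collecting distinct outcomes: B1=T, B1=F, B2=T, B2=F, B3=T, B4=T
Answer: B1=T, B1=F, B2=T, B2=F, B3=T, B4=T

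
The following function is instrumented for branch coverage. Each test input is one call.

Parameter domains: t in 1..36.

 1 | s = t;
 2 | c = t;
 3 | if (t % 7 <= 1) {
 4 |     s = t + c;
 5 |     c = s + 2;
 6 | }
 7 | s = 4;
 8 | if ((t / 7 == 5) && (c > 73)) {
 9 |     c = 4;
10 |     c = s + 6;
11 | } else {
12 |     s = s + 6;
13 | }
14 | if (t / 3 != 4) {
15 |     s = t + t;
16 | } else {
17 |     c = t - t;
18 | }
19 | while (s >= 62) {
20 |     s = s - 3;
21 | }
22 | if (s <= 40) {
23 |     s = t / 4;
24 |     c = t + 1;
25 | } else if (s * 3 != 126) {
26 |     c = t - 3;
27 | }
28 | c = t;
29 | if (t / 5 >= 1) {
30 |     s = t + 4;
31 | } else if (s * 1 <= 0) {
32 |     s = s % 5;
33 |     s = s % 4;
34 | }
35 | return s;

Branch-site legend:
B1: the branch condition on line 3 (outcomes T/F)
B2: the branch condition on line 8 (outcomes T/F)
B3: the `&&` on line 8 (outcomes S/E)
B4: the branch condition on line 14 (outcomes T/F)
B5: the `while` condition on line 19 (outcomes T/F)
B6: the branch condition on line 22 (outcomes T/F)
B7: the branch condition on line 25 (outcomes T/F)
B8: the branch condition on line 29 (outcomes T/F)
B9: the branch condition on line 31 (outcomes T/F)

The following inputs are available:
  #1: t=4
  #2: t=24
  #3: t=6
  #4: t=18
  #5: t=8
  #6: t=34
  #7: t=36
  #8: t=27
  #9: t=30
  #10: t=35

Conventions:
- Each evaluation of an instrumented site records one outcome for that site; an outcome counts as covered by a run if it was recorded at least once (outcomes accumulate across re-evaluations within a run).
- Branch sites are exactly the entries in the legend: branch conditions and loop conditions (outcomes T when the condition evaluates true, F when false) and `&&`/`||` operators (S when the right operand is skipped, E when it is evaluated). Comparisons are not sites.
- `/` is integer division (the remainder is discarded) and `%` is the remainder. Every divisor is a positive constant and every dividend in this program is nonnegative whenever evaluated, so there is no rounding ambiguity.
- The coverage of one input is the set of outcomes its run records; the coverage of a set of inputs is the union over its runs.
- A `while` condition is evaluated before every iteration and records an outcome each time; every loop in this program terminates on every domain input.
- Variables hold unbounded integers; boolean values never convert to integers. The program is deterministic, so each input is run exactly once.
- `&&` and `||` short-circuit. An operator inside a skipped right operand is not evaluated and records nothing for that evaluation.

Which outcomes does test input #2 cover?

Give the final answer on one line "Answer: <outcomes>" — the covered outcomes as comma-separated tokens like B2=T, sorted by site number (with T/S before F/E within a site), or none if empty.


Tracing the run of input #2 (t=24):
  B1->F, B3->S, B2->F, B4->T, B5->F, B6->F, B7->T, B8->T
as a set, this run covers: B1=F, B2=F, B3=S, B4=T, B5=F, B6=F, B7=T, B8=T
Answer: B1=F, B2=F, B3=S, B4=T, B5=F, B6=F, B7=T, B8=T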